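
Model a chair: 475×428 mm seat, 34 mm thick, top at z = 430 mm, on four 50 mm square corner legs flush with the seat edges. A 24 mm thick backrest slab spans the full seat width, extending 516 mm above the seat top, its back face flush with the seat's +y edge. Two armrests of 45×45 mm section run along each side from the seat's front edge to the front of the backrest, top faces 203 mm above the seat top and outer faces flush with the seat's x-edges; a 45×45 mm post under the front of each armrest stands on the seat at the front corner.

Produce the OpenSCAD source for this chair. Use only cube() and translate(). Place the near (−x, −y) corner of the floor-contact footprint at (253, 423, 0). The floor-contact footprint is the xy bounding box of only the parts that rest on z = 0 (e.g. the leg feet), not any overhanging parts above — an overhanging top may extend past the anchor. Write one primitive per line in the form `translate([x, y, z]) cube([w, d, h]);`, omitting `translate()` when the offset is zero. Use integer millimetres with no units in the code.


translate([253, 423, 396]) cube([475, 428, 34]);
translate([253, 423, 0]) cube([50, 50, 396]);
translate([678, 423, 0]) cube([50, 50, 396]);
translate([253, 801, 0]) cube([50, 50, 396]);
translate([678, 801, 0]) cube([50, 50, 396]);
translate([253, 827, 430]) cube([475, 24, 516]);
translate([253, 423, 588]) cube([45, 404, 45]);
translate([683, 423, 588]) cube([45, 404, 45]);
translate([253, 423, 430]) cube([45, 45, 158]);
translate([683, 423, 430]) cube([45, 45, 158]);


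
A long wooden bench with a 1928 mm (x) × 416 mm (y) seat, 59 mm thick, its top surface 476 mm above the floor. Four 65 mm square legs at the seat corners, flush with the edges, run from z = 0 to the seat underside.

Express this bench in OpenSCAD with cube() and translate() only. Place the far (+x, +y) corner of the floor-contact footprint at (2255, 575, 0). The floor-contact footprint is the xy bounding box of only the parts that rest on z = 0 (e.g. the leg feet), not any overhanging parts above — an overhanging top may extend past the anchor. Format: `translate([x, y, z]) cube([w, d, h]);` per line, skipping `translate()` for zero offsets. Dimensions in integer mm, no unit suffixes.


translate([327, 159, 417]) cube([1928, 416, 59]);
translate([327, 159, 0]) cube([65, 65, 417]);
translate([327, 510, 0]) cube([65, 65, 417]);
translate([2190, 159, 0]) cube([65, 65, 417]);
translate([2190, 510, 0]) cube([65, 65, 417]);


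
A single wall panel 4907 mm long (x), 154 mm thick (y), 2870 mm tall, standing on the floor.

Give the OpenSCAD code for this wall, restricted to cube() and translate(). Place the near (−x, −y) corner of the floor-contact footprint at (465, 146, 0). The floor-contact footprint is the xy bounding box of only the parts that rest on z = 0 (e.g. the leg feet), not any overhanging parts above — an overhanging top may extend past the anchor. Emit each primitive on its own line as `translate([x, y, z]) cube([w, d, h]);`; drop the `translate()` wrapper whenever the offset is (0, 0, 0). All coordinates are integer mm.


translate([465, 146, 0]) cube([4907, 154, 2870]);


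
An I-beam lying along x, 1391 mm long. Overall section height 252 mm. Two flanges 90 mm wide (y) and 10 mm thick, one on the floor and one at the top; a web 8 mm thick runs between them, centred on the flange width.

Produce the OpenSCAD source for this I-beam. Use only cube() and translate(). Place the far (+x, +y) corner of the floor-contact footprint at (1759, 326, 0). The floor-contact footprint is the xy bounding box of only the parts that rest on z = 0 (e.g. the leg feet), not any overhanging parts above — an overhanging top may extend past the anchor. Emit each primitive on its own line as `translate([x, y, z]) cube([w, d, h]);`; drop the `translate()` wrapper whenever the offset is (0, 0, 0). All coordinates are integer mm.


translate([368, 236, 0]) cube([1391, 90, 10]);
translate([368, 277, 10]) cube([1391, 8, 232]);
translate([368, 236, 242]) cube([1391, 90, 10]);


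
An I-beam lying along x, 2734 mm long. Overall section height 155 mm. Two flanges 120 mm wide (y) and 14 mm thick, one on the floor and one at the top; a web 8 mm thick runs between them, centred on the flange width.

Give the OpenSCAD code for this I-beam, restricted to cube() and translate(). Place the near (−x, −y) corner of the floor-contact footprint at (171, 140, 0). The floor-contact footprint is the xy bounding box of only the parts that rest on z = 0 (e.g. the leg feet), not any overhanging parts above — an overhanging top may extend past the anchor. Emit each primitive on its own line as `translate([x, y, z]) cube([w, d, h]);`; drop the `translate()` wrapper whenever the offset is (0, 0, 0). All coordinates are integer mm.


translate([171, 140, 0]) cube([2734, 120, 14]);
translate([171, 196, 14]) cube([2734, 8, 127]);
translate([171, 140, 141]) cube([2734, 120, 14]);


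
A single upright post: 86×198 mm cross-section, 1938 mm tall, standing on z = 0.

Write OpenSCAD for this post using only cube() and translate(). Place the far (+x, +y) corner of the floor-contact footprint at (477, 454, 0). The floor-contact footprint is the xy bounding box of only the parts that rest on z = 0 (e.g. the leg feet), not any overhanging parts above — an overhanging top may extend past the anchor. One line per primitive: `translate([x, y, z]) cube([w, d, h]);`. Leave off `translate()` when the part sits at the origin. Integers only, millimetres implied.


translate([391, 256, 0]) cube([86, 198, 1938]);


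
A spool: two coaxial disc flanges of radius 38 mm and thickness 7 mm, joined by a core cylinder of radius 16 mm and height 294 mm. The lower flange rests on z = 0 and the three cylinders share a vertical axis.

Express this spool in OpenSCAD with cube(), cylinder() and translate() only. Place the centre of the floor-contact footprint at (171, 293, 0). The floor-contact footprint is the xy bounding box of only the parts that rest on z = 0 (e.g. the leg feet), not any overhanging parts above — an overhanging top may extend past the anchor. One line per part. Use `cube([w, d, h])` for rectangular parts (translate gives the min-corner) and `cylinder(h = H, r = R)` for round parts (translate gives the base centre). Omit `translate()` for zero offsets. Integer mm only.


translate([171, 293, 0]) cylinder(h = 7, r = 38);
translate([171, 293, 7]) cylinder(h = 294, r = 16);
translate([171, 293, 301]) cylinder(h = 7, r = 38);


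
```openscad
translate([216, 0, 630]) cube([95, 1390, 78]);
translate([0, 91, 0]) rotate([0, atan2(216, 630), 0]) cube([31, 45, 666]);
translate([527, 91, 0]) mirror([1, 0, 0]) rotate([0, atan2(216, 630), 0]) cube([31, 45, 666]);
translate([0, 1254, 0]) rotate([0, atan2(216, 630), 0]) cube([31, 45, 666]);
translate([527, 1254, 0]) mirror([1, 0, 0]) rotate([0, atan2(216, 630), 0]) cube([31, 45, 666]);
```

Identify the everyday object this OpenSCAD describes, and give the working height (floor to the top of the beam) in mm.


A sawhorse. The overall height is 708 mm.

A beam across two mirrored pairs of raked legs — a sawhorse. The beam's underside is at z = 630 (matching the legs' vertical rise in atan2(216, 630)) and the beam is 78 mm tall, so its top is at 630 + 78 = 708 mm. The raked legs top out at the beam's underside, so that is the highest point.


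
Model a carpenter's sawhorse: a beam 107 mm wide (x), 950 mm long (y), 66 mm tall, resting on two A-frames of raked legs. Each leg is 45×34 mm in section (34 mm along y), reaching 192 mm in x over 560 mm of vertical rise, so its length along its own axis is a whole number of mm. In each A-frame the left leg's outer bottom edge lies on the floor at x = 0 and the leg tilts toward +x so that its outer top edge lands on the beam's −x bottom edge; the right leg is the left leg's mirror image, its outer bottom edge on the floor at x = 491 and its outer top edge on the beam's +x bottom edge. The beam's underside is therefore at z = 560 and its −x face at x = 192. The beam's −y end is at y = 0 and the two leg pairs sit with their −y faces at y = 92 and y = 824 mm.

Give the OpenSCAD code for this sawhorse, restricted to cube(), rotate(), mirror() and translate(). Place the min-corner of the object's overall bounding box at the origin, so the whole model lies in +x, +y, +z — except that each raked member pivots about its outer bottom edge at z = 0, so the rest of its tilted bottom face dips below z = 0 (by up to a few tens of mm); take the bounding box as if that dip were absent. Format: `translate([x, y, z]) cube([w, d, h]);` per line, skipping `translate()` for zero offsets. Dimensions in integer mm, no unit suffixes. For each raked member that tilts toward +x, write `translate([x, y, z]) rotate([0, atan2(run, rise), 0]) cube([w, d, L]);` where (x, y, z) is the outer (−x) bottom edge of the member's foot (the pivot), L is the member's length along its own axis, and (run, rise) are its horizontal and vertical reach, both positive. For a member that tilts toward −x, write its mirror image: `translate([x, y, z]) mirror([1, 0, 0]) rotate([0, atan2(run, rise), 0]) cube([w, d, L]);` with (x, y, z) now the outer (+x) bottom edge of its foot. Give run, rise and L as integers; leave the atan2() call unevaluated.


translate([192, 0, 560]) cube([107, 950, 66]);
translate([0, 92, 0]) rotate([0, atan2(192, 560), 0]) cube([45, 34, 592]);
translate([491, 92, 0]) mirror([1, 0, 0]) rotate([0, atan2(192, 560), 0]) cube([45, 34, 592]);
translate([0, 824, 0]) rotate([0, atan2(192, 560), 0]) cube([45, 34, 592]);
translate([491, 824, 0]) mirror([1, 0, 0]) rotate([0, atan2(192, 560), 0]) cube([45, 34, 592]);


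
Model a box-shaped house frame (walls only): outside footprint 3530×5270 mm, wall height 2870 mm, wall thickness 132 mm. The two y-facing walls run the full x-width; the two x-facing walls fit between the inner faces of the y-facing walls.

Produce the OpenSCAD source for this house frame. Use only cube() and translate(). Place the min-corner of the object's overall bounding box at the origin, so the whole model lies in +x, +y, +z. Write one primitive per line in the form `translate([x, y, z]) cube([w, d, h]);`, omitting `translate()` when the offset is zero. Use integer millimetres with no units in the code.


cube([3530, 132, 2870]);
translate([0, 5138, 0]) cube([3530, 132, 2870]);
translate([0, 132, 0]) cube([132, 5006, 2870]);
translate([3398, 132, 0]) cube([132, 5006, 2870]);


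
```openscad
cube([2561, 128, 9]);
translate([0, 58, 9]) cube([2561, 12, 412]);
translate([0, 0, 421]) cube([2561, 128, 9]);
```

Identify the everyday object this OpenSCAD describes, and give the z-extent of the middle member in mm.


An I-beam. The web height is 412 mm.

Two wide flanges with a thin centred web — an I-beam. Overall 430 mm minus two 9 mm flanges gives a web of 430 − 2·9 = 412 mm.


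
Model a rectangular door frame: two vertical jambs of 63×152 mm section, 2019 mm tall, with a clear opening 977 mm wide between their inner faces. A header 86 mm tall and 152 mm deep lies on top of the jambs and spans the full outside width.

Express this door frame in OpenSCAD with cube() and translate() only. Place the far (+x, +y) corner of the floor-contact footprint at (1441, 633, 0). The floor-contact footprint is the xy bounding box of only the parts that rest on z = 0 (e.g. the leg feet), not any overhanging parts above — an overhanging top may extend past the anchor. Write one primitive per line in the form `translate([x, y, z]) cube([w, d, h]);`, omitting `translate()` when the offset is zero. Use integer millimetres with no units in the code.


translate([338, 481, 0]) cube([63, 152, 2019]);
translate([1378, 481, 0]) cube([63, 152, 2019]);
translate([338, 481, 2019]) cube([1103, 152, 86]);


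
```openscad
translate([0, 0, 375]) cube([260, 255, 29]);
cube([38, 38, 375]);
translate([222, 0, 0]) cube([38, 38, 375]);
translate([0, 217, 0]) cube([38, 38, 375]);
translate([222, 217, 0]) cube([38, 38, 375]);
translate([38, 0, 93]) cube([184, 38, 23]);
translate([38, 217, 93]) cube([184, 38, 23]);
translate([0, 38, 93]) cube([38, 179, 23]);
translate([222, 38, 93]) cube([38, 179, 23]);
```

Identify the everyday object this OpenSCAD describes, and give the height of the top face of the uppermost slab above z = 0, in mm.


A stool. The seat height is 404 mm.

A 260×255×29 slab at z = 375 on four corner posts — a stool. The seat top is 375 + 29 = 404 mm.


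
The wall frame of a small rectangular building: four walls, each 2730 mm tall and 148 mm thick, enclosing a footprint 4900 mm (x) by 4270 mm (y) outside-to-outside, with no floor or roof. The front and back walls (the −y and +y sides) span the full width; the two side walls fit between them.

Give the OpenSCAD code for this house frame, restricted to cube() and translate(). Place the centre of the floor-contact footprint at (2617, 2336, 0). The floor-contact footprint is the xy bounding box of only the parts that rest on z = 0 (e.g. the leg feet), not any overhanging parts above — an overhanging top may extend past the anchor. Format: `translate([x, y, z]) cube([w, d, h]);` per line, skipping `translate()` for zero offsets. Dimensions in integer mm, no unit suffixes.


translate([167, 201, 0]) cube([4900, 148, 2730]);
translate([167, 4323, 0]) cube([4900, 148, 2730]);
translate([167, 349, 0]) cube([148, 3974, 2730]);
translate([4919, 349, 0]) cube([148, 3974, 2730]);


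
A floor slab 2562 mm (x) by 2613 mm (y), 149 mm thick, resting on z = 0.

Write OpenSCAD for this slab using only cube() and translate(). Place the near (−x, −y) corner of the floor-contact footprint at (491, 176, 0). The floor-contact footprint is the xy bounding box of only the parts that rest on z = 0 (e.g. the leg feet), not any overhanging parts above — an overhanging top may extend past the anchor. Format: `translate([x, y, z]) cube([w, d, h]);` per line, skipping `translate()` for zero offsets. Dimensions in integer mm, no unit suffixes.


translate([491, 176, 0]) cube([2562, 2613, 149]);


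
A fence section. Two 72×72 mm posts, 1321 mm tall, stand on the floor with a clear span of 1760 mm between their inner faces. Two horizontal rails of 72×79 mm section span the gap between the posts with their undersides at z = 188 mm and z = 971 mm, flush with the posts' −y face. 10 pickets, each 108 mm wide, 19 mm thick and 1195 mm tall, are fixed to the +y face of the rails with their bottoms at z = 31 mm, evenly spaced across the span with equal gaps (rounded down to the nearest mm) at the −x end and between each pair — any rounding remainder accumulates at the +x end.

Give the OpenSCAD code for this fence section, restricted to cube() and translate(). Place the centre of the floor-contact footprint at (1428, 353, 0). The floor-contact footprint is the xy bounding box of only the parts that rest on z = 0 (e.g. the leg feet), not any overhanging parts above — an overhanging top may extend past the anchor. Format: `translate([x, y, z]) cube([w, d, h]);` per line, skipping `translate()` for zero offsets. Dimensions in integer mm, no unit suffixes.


translate([476, 317, 0]) cube([72, 72, 1321]);
translate([2308, 317, 0]) cube([72, 72, 1321]);
translate([548, 317, 188]) cube([1760, 72, 79]);
translate([548, 317, 971]) cube([1760, 72, 79]);
translate([609, 389, 31]) cube([108, 19, 1195]);
translate([778, 389, 31]) cube([108, 19, 1195]);
translate([947, 389, 31]) cube([108, 19, 1195]);
translate([1116, 389, 31]) cube([108, 19, 1195]);
translate([1285, 389, 31]) cube([108, 19, 1195]);
translate([1454, 389, 31]) cube([108, 19, 1195]);
translate([1623, 389, 31]) cube([108, 19, 1195]);
translate([1792, 389, 31]) cube([108, 19, 1195]);
translate([1961, 389, 31]) cube([108, 19, 1195]);
translate([2130, 389, 31]) cube([108, 19, 1195]);


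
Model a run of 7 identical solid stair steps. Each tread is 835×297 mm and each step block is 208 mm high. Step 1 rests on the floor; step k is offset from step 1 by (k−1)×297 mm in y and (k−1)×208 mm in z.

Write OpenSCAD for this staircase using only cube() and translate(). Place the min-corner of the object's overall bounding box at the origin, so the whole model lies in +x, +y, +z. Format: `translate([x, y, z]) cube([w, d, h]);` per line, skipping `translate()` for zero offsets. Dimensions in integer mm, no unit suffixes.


cube([835, 297, 208]);
translate([0, 297, 208]) cube([835, 297, 208]);
translate([0, 594, 416]) cube([835, 297, 208]);
translate([0, 891, 624]) cube([835, 297, 208]);
translate([0, 1188, 832]) cube([835, 297, 208]);
translate([0, 1485, 1040]) cube([835, 297, 208]);
translate([0, 1782, 1248]) cube([835, 297, 208]);


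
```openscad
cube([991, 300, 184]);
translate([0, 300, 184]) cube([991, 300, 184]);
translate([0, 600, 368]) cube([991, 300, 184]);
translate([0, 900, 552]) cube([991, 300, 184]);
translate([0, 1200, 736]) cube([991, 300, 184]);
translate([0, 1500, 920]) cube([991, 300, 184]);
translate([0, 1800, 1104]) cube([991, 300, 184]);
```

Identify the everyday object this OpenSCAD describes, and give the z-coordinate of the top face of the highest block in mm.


A staircase. The total rise is 1288 mm.

7 identical blocks, each offset up and back from the previous — a staircase. Each step is 184 mm tall and there are 7 of them, so the total rise is 7 × 184 = 1288 mm.


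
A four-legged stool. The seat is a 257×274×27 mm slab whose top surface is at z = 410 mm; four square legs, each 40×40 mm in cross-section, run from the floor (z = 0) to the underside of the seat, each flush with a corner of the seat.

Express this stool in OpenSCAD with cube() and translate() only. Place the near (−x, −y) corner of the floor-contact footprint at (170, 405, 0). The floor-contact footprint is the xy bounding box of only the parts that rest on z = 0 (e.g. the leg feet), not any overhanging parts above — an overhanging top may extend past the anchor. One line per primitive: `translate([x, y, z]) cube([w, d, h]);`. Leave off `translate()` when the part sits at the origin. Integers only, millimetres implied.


// leg_h = 410 - 27 = 383
translate([170, 405, 383]) cube([257, 274, 27]);
translate([170, 405, 0]) cube([40, 40, 383]);
translate([387, 405, 0]) cube([40, 40, 383]);
translate([170, 639, 0]) cube([40, 40, 383]);
translate([387, 639, 0]) cube([40, 40, 383]);


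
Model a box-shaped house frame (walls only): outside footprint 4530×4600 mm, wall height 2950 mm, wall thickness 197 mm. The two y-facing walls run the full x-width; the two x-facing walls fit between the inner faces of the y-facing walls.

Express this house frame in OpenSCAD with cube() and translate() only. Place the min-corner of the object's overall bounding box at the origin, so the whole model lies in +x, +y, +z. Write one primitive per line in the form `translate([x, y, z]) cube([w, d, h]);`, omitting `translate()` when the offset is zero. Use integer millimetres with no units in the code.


cube([4530, 197, 2950]);
translate([0, 4403, 0]) cube([4530, 197, 2950]);
translate([0, 197, 0]) cube([197, 4206, 2950]);
translate([4333, 197, 0]) cube([197, 4206, 2950]);


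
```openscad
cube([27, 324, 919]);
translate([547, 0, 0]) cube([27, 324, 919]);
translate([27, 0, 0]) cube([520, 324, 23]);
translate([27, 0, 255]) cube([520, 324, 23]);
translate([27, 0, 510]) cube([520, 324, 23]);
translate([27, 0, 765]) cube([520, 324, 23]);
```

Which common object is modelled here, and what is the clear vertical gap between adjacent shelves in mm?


A bookshelf. The clear shelf gap is 232 mm.

Two tall side panels with 4 horizontal boards between them — a bookshelf. The first two shelf undersides are at z = 0 and z = 255; with shelf thickness 23, the clear gap is 255 − 0 − 23 = 232 mm.


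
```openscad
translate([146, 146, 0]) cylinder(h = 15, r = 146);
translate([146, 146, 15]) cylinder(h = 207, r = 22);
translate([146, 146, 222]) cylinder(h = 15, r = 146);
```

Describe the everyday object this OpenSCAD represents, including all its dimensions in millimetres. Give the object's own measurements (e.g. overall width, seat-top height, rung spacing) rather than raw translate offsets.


A spool: two coaxial disc flanges of radius 146 mm and thickness 15 mm, joined by a core cylinder of radius 22 mm and height 207 mm. The lower flange rests on z = 0 and the three cylinders share a vertical axis.


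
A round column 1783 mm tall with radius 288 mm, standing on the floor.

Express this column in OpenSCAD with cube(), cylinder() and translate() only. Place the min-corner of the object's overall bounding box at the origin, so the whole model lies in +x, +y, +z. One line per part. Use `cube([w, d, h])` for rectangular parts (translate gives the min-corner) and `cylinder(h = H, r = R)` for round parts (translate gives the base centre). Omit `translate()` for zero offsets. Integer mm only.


translate([288, 288, 0]) cylinder(h = 1783, r = 288);


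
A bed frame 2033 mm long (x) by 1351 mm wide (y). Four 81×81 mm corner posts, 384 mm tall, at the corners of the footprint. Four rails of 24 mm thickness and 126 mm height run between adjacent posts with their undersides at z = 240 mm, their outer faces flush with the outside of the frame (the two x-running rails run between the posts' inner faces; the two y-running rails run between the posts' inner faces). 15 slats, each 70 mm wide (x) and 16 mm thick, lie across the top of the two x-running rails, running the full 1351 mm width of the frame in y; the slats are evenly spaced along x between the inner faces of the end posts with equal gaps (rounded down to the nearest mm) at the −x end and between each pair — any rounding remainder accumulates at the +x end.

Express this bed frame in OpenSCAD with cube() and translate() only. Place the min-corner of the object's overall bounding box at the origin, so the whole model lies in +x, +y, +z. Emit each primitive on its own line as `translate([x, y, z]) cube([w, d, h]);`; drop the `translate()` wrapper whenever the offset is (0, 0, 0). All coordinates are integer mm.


cube([81, 81, 384]);
translate([0, 1270, 0]) cube([81, 81, 384]);
translate([1952, 0, 0]) cube([81, 81, 384]);
translate([1952, 1270, 0]) cube([81, 81, 384]);
translate([81, 0, 240]) cube([1871, 24, 126]);
translate([81, 1327, 240]) cube([1871, 24, 126]);
translate([0, 81, 240]) cube([24, 1189, 126]);
translate([2009, 81, 240]) cube([24, 1189, 126]);
translate([132, 0, 366]) cube([70, 1351, 16]);
translate([253, 0, 366]) cube([70, 1351, 16]);
translate([374, 0, 366]) cube([70, 1351, 16]);
translate([495, 0, 366]) cube([70, 1351, 16]);
translate([616, 0, 366]) cube([70, 1351, 16]);
translate([737, 0, 366]) cube([70, 1351, 16]);
translate([858, 0, 366]) cube([70, 1351, 16]);
translate([979, 0, 366]) cube([70, 1351, 16]);
translate([1100, 0, 366]) cube([70, 1351, 16]);
translate([1221, 0, 366]) cube([70, 1351, 16]);
translate([1342, 0, 366]) cube([70, 1351, 16]);
translate([1463, 0, 366]) cube([70, 1351, 16]);
translate([1584, 0, 366]) cube([70, 1351, 16]);
translate([1705, 0, 366]) cube([70, 1351, 16]);
translate([1826, 0, 366]) cube([70, 1351, 16]);


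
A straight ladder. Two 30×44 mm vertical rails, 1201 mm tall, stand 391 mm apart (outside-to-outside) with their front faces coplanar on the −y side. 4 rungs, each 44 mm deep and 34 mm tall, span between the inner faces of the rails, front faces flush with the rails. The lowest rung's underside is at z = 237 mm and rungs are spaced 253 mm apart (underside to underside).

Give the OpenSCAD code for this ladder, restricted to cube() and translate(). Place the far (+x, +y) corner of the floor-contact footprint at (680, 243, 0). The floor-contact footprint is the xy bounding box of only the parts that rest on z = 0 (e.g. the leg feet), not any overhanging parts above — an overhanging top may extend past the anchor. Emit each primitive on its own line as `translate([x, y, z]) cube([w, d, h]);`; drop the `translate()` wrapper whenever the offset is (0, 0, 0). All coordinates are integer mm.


// rung span = 391 - 2*30 = 331
// rung[k] z = 237 + k*253
translate([289, 199, 0]) cube([30, 44, 1201]);
translate([650, 199, 0]) cube([30, 44, 1201]);
translate([319, 199, 237]) cube([331, 44, 34]);
translate([319, 199, 490]) cube([331, 44, 34]);
translate([319, 199, 743]) cube([331, 44, 34]);
translate([319, 199, 996]) cube([331, 44, 34]);


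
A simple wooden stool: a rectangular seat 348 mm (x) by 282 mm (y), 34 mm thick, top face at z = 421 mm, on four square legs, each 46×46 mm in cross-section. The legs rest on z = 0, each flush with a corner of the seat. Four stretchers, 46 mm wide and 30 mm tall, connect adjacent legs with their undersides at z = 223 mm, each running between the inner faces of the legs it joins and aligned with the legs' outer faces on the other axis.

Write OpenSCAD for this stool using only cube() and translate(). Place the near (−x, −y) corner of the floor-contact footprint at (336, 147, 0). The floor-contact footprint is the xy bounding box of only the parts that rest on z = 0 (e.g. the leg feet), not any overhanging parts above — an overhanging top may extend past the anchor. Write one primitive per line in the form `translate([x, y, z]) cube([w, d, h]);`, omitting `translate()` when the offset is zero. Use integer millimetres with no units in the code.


translate([336, 147, 387]) cube([348, 282, 34]);
translate([336, 147, 0]) cube([46, 46, 387]);
translate([638, 147, 0]) cube([46, 46, 387]);
translate([336, 383, 0]) cube([46, 46, 387]);
translate([638, 383, 0]) cube([46, 46, 387]);
translate([382, 147, 223]) cube([256, 46, 30]);
translate([382, 383, 223]) cube([256, 46, 30]);
translate([336, 193, 223]) cube([46, 190, 30]);
translate([638, 193, 223]) cube([46, 190, 30]);


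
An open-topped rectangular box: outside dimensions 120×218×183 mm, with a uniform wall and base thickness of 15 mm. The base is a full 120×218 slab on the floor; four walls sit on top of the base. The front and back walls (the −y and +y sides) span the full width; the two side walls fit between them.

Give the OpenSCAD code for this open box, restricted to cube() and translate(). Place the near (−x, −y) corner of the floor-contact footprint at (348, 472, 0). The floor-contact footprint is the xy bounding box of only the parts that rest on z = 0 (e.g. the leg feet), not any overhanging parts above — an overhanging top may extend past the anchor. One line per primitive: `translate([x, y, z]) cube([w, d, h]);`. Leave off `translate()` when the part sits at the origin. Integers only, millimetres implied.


translate([348, 472, 0]) cube([120, 218, 15]);
translate([348, 472, 15]) cube([120, 15, 168]);
translate([348, 675, 15]) cube([120, 15, 168]);
translate([348, 487, 15]) cube([15, 188, 168]);
translate([453, 487, 15]) cube([15, 188, 168]);


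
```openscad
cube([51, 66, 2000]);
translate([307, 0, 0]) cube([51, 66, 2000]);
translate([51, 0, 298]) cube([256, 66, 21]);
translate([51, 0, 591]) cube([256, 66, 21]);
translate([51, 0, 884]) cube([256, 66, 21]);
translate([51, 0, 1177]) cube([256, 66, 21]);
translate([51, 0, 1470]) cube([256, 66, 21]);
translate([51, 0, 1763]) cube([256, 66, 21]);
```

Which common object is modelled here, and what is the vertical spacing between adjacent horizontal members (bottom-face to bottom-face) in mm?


A ladder. The rung spacing is 293 mm.

Two tall 51×66 posts with 6 short bars between them — a ladder. Adjacent rungs sit at z = 298 and z = 591, so the spacing is 591 − 298 = 293 mm.


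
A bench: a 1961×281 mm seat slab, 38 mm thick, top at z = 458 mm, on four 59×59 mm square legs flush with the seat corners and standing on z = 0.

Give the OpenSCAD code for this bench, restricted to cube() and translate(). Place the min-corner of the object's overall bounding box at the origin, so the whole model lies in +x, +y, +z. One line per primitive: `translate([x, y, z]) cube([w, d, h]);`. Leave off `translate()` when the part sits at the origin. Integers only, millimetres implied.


translate([0, 0, 420]) cube([1961, 281, 38]);
cube([59, 59, 420]);
translate([0, 222, 0]) cube([59, 59, 420]);
translate([1902, 0, 0]) cube([59, 59, 420]);
translate([1902, 222, 0]) cube([59, 59, 420]);


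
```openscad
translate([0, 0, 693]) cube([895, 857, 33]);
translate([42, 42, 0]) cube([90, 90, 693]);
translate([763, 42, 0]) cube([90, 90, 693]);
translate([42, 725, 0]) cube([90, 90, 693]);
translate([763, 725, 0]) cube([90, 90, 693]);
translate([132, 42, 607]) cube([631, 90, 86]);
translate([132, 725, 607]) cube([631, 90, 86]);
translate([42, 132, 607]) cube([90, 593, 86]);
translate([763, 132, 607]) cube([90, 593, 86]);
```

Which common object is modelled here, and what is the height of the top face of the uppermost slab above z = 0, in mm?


A table. The table height is 726 mm.

A 895×857×33 slab sits at z = 693 on four 90 mm square posts — a table. The top surface is at 693 + 33 = 726 mm.


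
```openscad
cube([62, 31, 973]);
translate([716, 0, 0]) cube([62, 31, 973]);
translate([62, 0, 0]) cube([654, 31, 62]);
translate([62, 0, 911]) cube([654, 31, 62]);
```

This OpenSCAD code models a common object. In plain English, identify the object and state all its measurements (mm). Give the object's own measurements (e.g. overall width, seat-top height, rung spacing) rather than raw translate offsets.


A rectangular picture frame lying in the x–z plane (depth along y). The opening is 654 mm wide (x) by 849 mm tall (z), surrounded by a border 62 mm wide on all four sides. The frame is 31 mm deep and is made of two full-height vertical stiles with two horizontal rails fitted between them.


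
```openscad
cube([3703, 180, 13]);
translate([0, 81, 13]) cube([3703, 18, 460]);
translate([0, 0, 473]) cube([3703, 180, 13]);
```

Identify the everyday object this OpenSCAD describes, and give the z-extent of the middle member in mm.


An I-beam. The web height is 460 mm.

Two wide flanges with a thin centred web — an I-beam. Overall 486 mm minus two 13 mm flanges gives a web of 486 − 2·13 = 460 mm.


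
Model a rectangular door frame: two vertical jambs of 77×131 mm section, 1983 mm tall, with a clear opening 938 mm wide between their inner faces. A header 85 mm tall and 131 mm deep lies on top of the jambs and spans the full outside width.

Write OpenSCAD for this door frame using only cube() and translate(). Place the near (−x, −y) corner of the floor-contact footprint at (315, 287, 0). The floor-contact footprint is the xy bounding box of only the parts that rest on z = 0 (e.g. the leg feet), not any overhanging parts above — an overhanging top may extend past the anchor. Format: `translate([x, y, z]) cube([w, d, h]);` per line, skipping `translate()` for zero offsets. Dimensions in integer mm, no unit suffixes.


translate([315, 287, 0]) cube([77, 131, 1983]);
translate([1330, 287, 0]) cube([77, 131, 1983]);
translate([315, 287, 1983]) cube([1092, 131, 85]);


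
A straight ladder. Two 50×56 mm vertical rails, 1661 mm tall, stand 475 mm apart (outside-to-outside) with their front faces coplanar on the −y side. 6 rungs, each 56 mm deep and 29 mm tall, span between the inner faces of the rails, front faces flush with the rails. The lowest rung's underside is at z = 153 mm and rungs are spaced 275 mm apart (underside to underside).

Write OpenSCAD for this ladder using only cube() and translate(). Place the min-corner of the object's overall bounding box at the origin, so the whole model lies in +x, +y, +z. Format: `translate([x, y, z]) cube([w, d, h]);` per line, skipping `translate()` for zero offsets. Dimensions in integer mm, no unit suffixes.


cube([50, 56, 1661]);
translate([425, 0, 0]) cube([50, 56, 1661]);
translate([50, 0, 153]) cube([375, 56, 29]);
translate([50, 0, 428]) cube([375, 56, 29]);
translate([50, 0, 703]) cube([375, 56, 29]);
translate([50, 0, 978]) cube([375, 56, 29]);
translate([50, 0, 1253]) cube([375, 56, 29]);
translate([50, 0, 1528]) cube([375, 56, 29]);


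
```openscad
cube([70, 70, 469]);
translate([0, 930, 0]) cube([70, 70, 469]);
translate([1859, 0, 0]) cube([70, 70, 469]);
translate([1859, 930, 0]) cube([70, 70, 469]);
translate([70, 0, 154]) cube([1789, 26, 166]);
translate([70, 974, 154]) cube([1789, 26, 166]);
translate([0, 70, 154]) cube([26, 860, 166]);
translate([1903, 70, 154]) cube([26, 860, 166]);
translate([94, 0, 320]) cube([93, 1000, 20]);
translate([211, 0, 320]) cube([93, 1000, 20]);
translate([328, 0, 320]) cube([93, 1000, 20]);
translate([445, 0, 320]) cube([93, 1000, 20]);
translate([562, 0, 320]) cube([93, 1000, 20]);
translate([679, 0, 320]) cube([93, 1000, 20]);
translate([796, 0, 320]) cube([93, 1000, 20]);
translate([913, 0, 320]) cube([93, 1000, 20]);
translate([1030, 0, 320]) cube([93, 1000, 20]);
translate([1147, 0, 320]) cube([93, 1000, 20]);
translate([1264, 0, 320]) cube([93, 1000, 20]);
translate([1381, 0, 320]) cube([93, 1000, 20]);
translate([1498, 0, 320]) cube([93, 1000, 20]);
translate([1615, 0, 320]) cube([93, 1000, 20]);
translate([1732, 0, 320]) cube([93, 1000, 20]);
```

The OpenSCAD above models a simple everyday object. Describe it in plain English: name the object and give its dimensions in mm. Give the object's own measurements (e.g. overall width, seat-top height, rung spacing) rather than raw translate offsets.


A bed frame 1929 mm long (x) by 1000 mm wide (y). Four 70×70 mm corner posts, 469 mm tall, at the corners of the footprint. Four rails of 26 mm thickness and 166 mm height run between adjacent posts with their undersides at z = 154 mm, their outer faces flush with the outside of the frame (the two x-running rails run between the posts' inner faces; the two y-running rails run between the posts' inner faces). 15 slats, each 93 mm wide (x) and 20 mm thick, lie across the top of the two x-running rails, running the full 1000 mm width of the frame in y; along x they sit between the end posts with a 24 mm gap after the −x posts and between neighbouring slats, leaving 34 mm before the +x posts.


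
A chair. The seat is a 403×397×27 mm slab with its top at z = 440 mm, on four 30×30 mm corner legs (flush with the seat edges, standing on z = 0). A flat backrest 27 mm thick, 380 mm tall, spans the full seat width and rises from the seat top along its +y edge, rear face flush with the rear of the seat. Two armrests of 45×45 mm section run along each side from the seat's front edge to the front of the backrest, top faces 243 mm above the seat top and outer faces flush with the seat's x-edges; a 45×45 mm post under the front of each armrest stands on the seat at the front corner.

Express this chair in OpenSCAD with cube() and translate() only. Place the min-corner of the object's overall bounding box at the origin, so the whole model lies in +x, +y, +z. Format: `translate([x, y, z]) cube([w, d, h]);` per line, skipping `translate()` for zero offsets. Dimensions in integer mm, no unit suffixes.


translate([0, 0, 413]) cube([403, 397, 27]);
cube([30, 30, 413]);
translate([373, 0, 0]) cube([30, 30, 413]);
translate([0, 367, 0]) cube([30, 30, 413]);
translate([373, 367, 0]) cube([30, 30, 413]);
translate([0, 370, 440]) cube([403, 27, 380]);
translate([0, 0, 638]) cube([45, 370, 45]);
translate([358, 0, 638]) cube([45, 370, 45]);
translate([0, 0, 440]) cube([45, 45, 198]);
translate([358, 0, 440]) cube([45, 45, 198]);


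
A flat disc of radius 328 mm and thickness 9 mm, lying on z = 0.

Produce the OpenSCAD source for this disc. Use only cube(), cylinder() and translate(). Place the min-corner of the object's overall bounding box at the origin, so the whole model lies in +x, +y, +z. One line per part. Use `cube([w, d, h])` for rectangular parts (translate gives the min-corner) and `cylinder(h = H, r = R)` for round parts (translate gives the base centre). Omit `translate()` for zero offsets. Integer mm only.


translate([328, 328, 0]) cylinder(h = 9, r = 328);


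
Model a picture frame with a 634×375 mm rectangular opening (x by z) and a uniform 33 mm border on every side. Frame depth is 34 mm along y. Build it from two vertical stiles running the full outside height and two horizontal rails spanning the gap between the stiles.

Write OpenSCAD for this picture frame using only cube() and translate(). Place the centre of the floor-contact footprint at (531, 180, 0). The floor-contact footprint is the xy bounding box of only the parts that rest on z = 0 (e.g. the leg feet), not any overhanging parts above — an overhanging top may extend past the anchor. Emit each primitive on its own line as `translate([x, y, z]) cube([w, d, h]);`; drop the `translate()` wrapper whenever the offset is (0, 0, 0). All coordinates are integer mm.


translate([181, 163, 0]) cube([33, 34, 441]);
translate([848, 163, 0]) cube([33, 34, 441]);
translate([214, 163, 0]) cube([634, 34, 33]);
translate([214, 163, 408]) cube([634, 34, 33]);


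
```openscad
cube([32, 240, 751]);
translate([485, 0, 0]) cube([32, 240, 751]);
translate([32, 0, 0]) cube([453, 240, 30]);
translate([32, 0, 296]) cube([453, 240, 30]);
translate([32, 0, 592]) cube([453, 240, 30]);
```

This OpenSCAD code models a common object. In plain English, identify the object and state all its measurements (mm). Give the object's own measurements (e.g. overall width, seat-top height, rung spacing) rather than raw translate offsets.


An open bookshelf. Two side panels, each 32 mm thick, 240 mm deep and 751 mm tall, stand 517 mm apart (outside-to-outside). Between them sit 3 shelves, each 30 mm thick and 240 mm deep, spanning the full gap between the sides. The bottom shelf rests on the floor (its underside at z = 0) and the clear gap between one shelf's top and the next shelf's underside is 266 mm.


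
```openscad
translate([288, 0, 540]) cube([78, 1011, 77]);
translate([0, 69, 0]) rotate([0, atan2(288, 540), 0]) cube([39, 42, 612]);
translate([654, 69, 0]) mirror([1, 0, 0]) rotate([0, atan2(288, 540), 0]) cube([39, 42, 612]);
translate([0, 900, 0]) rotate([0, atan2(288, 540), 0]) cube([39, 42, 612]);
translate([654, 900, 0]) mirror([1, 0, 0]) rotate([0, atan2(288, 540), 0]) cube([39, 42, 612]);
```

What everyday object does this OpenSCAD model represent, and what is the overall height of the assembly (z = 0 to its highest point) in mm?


A sawhorse. The overall height is 617 mm.

A beam across two mirrored pairs of raked legs — a sawhorse. The beam's underside is at z = 540 (matching the legs' vertical rise in atan2(288, 540)) and the beam is 77 mm tall, so its top is at 540 + 77 = 617 mm. The raked legs top out at the beam's underside, so that is the highest point.


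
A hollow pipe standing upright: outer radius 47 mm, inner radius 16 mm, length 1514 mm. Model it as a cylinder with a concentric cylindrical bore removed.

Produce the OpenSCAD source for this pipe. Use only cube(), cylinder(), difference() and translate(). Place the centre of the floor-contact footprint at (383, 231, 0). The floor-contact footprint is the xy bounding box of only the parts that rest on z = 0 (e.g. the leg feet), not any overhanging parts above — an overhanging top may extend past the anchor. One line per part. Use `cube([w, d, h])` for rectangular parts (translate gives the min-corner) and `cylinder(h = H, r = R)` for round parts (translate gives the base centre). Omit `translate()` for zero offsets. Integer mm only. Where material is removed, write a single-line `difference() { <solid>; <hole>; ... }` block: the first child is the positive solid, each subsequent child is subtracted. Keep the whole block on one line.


difference() { translate([383, 231, 0]) cylinder(h = 1514, r = 47); translate([383, 231, 0]) cylinder(h = 1514, r = 16); }


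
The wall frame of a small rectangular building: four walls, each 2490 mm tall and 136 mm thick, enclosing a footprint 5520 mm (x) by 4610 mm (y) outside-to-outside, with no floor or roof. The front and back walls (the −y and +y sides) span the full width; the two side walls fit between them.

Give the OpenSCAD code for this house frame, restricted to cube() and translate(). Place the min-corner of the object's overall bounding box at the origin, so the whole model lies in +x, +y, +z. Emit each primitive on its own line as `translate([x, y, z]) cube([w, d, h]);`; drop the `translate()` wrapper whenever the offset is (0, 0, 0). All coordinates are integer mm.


cube([5520, 136, 2490]);
translate([0, 4474, 0]) cube([5520, 136, 2490]);
translate([0, 136, 0]) cube([136, 4338, 2490]);
translate([5384, 136, 0]) cube([136, 4338, 2490]);
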